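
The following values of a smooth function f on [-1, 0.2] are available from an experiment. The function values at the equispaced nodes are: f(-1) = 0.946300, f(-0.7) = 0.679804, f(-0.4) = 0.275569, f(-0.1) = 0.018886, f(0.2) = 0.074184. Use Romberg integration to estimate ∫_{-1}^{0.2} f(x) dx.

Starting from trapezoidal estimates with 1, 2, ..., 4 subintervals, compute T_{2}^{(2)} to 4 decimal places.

T_{0}^{(0)} (trapezoid, 1 panel, h=1.2000): 0.612290
T_{1}^{(0)} (trapezoid, 2 panels, h=0.6000): 0.471487
T_{2}^{(0)} (trapezoid, 4 panels, h=0.3000): 0.445350
T_{1}^{(1)} = 0.471487 + (0.471487 − 0.612290)/3 = 0.424553
T_{2}^{(1)} = 0.445350 + (0.445350 − 0.471487)/3 = 0.436638
T_{2}^{(2)} = 0.436638 + (0.436638 − 0.424553)/15 = 0.437444

0.4374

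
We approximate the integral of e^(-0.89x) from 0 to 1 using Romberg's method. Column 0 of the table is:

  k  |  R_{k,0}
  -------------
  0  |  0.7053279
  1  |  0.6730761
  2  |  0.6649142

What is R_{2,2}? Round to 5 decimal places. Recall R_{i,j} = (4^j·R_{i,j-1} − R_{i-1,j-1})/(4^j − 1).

0.66218

R_{1,1} = (4·0.6730761 − 0.7053279) / 3 = 0.6623255
R_{2,1} = (4·0.6649142 − 0.6730761) / 3 = 0.6621936
R_{2,2} = 0.6621936 + (0.6621936 − 0.6623255)/15 = 0.6621848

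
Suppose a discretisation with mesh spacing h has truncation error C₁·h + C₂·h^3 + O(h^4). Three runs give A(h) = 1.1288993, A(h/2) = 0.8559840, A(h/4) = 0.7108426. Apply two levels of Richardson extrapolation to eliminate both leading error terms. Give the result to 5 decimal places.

First eliminate the h term (factor 2^1 = 2):
  B₁ = (2·0.8559840 − 1.1288993)/1 = 0.5830687
  B₂ = (2·0.7108426 − 0.8559840)/1 = 0.5657012
Then eliminate the h^3 term (factor 2^3 = 8):
  (8·0.5657012 − 0.5830687)/7 = 0.5632201

0.56322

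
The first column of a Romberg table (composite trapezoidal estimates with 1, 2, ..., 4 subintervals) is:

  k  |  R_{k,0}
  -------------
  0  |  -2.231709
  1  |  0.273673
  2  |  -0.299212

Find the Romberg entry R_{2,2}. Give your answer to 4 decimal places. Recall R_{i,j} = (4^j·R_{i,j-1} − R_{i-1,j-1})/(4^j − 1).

R_{1,1} = 0.273673 + (0.273673 − (-2.231709))/3 = 1.108800
R_{2,1} = -0.299212 + (-0.299212 − 0.273673)/3 = -0.490174
R_{2,2} = -0.490174 + (-0.490174 − 1.108800)/15 = -0.596772
(Column j=1 coincides with Simpson's rule on the same nodes.)

-0.5968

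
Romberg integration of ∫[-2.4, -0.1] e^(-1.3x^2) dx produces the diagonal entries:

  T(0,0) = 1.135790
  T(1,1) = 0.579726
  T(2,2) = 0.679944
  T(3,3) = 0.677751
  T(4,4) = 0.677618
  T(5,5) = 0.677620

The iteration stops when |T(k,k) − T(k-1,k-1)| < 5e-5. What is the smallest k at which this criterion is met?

k = 5

|T(1,1) − T(0,0)| = 0.556064 ≥ 5e-5
|T(2,2) − T(1,1)| = 0.100218 ≥ 5e-5
|T(3,3) − T(2,2)| = 0.002193 ≥ 5e-5
|T(4,4) − T(3,3)| = 0.000133 ≥ 5e-5
|T(5,5) − T(4,4)| = 0.000002 < 5e-5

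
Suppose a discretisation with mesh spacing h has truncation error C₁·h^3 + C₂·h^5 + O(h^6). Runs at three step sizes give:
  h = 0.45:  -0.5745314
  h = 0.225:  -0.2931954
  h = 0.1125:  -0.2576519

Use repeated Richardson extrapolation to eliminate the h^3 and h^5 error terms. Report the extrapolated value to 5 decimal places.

-0.25256

First eliminate the h^3 term (factor 2^3 = 8):
  B₁ = (8·(-0.2931954) − (-0.5745314))/7 = -0.2530045
  B₂ = (8·(-0.2576519) − (-0.2931954))/7 = -0.2525743
Then eliminate the h^5 term (factor 2^5 = 32):
  (32·(-0.2525743) − (-0.2530045))/31 = -0.2525604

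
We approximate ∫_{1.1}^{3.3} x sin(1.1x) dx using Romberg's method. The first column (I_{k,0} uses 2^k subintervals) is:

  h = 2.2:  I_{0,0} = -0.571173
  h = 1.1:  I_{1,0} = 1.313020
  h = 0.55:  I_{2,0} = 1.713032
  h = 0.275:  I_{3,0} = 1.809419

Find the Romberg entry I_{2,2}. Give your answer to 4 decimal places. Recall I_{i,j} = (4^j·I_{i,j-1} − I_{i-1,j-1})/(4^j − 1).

I_{1,1} = (4·1.313020 − (-0.571173)) / 3 = 1.941084
I_{2,1} = (4·1.713032 − 1.313020) / 3 = 1.846369
I_{2,2} = 1.846369 + (1.846369 − 1.941084)/15 = 1.840055

1.8401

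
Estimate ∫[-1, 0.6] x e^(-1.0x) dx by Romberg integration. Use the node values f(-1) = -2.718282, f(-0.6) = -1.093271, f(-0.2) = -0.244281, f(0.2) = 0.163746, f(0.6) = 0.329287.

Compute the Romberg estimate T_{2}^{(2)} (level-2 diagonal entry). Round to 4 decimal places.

-0.8782

T_{0}^{(0)} (trapezoid, 1 panel, h=1.6000): -1.911196
T_{1}^{(0)} (trapezoid, 2 panels, h=0.8000): -1.151023
T_{2}^{(0)} (trapezoid, 4 panels, h=0.4000): -0.947321
T_{1}^{(1)} = -1.151023 + (-1.151023 − (-1.911196))/3 = -0.897632
T_{2}^{(1)} = -0.947321 + (-0.947321 − (-1.151023))/3 = -0.879420
T_{2}^{(2)} = -0.879420 + (-0.879420 − (-0.897632))/15 = -0.878206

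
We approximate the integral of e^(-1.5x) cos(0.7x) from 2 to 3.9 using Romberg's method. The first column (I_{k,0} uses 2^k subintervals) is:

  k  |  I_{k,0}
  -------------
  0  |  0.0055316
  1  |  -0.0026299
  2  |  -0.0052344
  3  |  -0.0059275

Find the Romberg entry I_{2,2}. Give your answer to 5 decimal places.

-0.00615

Richardson extrapolation on the trapezoidal column (denominator 4−1=3):
I_{1,1} = -0.0026299 + (-0.0026299 − 0.0055316)/3 = -0.0053504
I_{2,1} = -0.0052344 + (-0.0052344 − (-0.0026299))/3 = -0.0061026
I_{2,2} = (16·(-0.0061026) − (-0.0053504)) / 15 = -0.0061527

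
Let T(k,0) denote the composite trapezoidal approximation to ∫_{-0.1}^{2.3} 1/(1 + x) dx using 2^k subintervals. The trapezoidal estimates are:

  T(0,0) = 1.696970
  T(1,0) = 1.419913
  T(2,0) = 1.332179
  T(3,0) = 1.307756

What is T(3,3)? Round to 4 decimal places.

Richardson extrapolation on the trapezoidal column (denominator 4−1=3):
T(1,1) = (4·1.419913 − 1.696970) / 3 = 1.327561
T(2,1) = 1.332179 + (1.332179 − 1.419913)/3 = 1.302934
T(3,1) = (4·1.307756 − 1.332179) / 3 = 1.299615
T(2,2) = (16·1.302934 − 1.327561) / 15 = 1.301292
T(3,2) = 1.299615 + (1.299615 − 1.302934)/15 = 1.299394
T(3,3) = 1.299394 + (1.299394 − 1.301292)/63 = 1.299364

1.2994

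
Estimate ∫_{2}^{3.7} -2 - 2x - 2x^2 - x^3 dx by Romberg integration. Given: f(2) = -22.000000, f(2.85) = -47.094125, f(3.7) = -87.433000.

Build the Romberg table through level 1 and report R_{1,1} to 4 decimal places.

R_{0,0} (trapezoid, 1 panel, h=1.7000): -93.018050
R_{1,0} (trapezoid, 2 panels, h=0.8500): -86.539031
R_{1,1} = -86.539031 + (-86.539031 − (-93.018050))/3 = -84.379358

-84.3794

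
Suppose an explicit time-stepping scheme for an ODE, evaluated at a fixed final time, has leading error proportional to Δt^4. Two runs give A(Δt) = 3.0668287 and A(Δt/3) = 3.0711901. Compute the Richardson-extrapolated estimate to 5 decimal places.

3.07124

Extrapolated value = (81·A(Δt/3) − A(Δt)) / (81 − 1)
= (81·3.0711901 − 3.0668287) / 80
= 245.6995694 / 80 = 3.0712446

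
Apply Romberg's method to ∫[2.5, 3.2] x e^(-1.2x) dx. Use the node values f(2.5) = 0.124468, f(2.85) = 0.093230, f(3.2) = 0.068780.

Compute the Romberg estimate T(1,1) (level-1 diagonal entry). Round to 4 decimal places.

0.0661

T(0,0) (trapezoid, 1 panel, h=0.7000): 0.067637
T(1,0) (trapezoid, 2 panels, h=0.3500): 0.066449
T(1,1) = 0.066449 + (0.066449 − 0.067637)/3 = 0.066053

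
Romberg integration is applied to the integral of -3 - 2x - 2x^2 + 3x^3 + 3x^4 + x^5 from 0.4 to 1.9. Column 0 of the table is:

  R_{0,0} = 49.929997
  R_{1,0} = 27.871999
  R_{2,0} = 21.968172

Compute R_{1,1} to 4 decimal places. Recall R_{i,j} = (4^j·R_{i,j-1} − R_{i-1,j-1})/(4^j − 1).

20.5193

Richardson extrapolation on the trapezoidal column (denominator 4−1=3):
R_{1,1} = 27.871999 + (27.871999 − 49.929997)/3 = 20.519333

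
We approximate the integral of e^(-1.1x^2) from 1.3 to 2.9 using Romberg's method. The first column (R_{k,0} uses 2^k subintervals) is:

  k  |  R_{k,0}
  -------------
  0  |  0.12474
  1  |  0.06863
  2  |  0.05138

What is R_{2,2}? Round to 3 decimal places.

0.045

Richardson extrapolation on the trapezoidal column (denominator 4−1=3):
R_{1,1} = 0.06863 + (0.06863 − 0.12474)/3 = 0.04993
R_{2,1} = (4·0.05138 − 0.06863) / 3 = 0.04563
R_{2,2} = 0.04563 + (0.04563 − 0.04993)/15 = 0.04534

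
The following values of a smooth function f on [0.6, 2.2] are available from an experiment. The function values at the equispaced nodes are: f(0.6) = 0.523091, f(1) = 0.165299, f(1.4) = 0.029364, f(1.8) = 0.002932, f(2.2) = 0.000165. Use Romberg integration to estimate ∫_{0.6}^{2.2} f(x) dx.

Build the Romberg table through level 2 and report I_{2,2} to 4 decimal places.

I_{0,0} (trapezoid, 1 panel, h=1.6000): 0.418605
I_{1,0} (trapezoid, 2 panels, h=0.8000): 0.232794
I_{2,0} (trapezoid, 4 panels, h=0.4000): 0.183689
I_{1,1} = 0.232794 + (0.232794 − 0.418605)/3 = 0.170857
I_{2,1} = 0.183689 + (0.183689 − 0.232794)/3 = 0.167321
I_{2,2} = 0.167321 + (0.167321 − 0.170857)/15 = 0.167085

0.1671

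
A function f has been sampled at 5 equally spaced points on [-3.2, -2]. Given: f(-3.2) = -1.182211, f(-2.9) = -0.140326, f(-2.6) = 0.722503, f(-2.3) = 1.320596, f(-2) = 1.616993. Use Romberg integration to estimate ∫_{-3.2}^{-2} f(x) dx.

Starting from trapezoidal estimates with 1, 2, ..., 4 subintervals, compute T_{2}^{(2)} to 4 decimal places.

0.6598

T_{0}^{(0)} (trapezoid, 1 panel, h=1.2000): 0.260869
T_{1}^{(0)} (trapezoid, 2 panels, h=0.6000): 0.563936
T_{2}^{(0)} (trapezoid, 4 panels, h=0.3000): 0.636049
T_{1}^{(1)} = 0.563936 + (0.563936 − 0.260869)/3 = 0.664958
T_{2}^{(1)} = 0.636049 + (0.636049 − 0.563936)/3 = 0.660087
T_{2}^{(2)} = 0.660087 + (0.660087 − 0.664958)/15 = 0.659762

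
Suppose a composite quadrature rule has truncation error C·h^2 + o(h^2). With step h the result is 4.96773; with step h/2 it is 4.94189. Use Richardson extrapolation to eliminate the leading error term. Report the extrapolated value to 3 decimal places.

4.933

The leading error scales as h^2; refining by a factor of 2 reduces it by 2^2 = 4.
Extrapolated value = (4·A(h/2) − A(h)) / (4 − 1)
= (4·4.94189 − 4.96773) / 3
= 14.79983 / 3 = 4.93328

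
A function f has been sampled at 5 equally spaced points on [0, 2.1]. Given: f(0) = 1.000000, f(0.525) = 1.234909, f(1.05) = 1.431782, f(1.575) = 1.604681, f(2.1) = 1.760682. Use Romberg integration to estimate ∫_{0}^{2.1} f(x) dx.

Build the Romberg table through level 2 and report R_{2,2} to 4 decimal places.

R_{0,0} (trapezoid, 1 panel, h=2.1000): 2.898716
R_{1,0} (trapezoid, 2 panels, h=1.0500): 2.952729
R_{2,0} (trapezoid, 4 panels, h=0.5250): 2.967149
R_{1,1} = 2.952729 + (2.952729 − 2.898716)/3 = 2.970733
R_{2,1} = 2.967149 + (2.967149 − 2.952729)/3 = 2.971956
R_{2,2} = 2.971956 + (2.971956 − 2.970733)/15 = 2.972038

2.9720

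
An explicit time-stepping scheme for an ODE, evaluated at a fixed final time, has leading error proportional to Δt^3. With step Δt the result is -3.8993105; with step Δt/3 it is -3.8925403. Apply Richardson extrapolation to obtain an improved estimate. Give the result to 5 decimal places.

The leading error scales as Δt^3; refining by a factor of 3 reduces it by 3^3 = 27.
Extrapolated value = (27·A(Δt/3) − A(Δt)) / (27 − 1)
= (27·(-3.8925403) − (-3.8993105)) / 26
= -101.1992776 / 26 = -3.8922799

-3.89228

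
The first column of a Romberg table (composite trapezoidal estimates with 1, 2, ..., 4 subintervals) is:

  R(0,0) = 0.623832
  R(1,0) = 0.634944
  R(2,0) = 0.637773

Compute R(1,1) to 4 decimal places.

0.6386

Richardson extrapolation on the trapezoidal column (denominator 4−1=3):
R(1,1) = 0.634944 + (0.634944 − 0.623832)/3 = 0.638648
(Column j=1 coincides with Simpson's rule on the same nodes.)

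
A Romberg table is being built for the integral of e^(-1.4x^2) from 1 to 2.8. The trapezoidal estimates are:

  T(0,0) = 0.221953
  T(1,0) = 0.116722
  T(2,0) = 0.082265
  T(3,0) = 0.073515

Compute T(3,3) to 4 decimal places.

Richardson extrapolation on the trapezoidal column (denominator 4−1=3):
T(1,1) = 0.116722 + (0.116722 − 0.221953)/3 = 0.081645
T(2,1) = 0.082265 + (0.082265 − 0.116722)/3 = 0.070779
T(3,1) = 0.073515 + (0.073515 − 0.082265)/3 = 0.070598
T(2,2) = (16·0.070779 − 0.081645) / 15 = 0.070055
T(3,2) = (16·0.070598 − 0.070779) / 15 = 0.070586
T(3,3) = 0.070586 + (0.070586 − 0.070055)/63 = 0.070594
(Column j=1 coincides with Simpson's rule on the same nodes.)

0.0706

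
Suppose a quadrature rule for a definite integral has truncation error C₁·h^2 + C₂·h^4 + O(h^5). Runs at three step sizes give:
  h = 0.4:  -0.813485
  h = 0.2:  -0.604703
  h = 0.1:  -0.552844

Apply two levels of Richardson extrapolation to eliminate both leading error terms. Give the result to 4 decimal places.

-0.5356

First eliminate the h^2 term (factor 2^2 = 4):
  B₁ = (4·(-0.604703) − (-0.813485))/3 = -0.535109
  B₂ = (4·(-0.552844) − (-0.604703))/3 = -0.535558
Then eliminate the h^4 term (factor 2^4 = 16):
  (16·(-0.535558) − (-0.535109))/15 = -0.535588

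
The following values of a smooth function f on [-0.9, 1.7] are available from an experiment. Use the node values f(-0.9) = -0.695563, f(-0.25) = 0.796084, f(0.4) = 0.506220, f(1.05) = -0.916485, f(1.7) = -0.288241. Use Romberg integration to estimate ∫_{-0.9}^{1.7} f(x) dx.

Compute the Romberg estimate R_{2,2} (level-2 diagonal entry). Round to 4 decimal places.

-0.1348

R_{0,0} (trapezoid, 1 panel, h=2.6000): -1.278945
R_{1,0} (trapezoid, 2 panels, h=1.3000): 0.018613
R_{2,0} (trapezoid, 4 panels, h=0.6500): -0.068954
R_{1,1} = 0.018613 + (0.018613 − (-1.278945))/3 = 0.451132
R_{2,1} = -0.068954 + (-0.068954 − 0.018613)/3 = -0.098143
R_{2,2} = -0.098143 + (-0.098143 − 0.451132)/15 = -0.134761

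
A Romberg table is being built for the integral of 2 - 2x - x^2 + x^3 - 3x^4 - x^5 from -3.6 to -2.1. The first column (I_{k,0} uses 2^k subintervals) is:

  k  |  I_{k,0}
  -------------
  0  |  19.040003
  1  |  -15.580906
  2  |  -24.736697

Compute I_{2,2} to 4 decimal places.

Richardson extrapolation on the trapezoidal column (denominator 4−1=3):
I_{1,1} = (4·(-15.580906) − 19.040003) / 3 = -27.121209
I_{2,1} = (4·(-24.736697) − (-15.580906)) / 3 = -27.788627
I_{2,2} = -27.788627 + (-27.788627 − (-27.121209))/15 = -27.833122

-27.8331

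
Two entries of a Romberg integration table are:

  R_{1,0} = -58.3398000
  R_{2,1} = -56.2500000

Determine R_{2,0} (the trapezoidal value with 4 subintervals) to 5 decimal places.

-56.77245

From R_{2,1} = (4·R_{2,0} − R_{1,0})/3, solve for R_{2,0}:
4·R_{2,0} = 3·(-56.2500000) + (-58.3398000) = -227.0898000
R_{2,0} = -56.7724500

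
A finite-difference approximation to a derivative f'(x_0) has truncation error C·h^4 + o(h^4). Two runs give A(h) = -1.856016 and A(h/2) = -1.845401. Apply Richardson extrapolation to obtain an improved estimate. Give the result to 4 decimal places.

The leading error scales as h^4; refining by a factor of 2 reduces it by 2^4 = 16.
Extrapolated value = (16·A(h/2) − A(h)) / (16 − 1)
= (16·(-1.845401) − (-1.856016)) / 15
= -27.670400 / 15 = -1.844693

-1.8447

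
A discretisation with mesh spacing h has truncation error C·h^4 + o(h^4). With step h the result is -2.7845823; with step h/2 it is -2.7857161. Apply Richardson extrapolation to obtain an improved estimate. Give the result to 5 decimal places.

The leading error scales as h^4; refining by a factor of 2 reduces it by 2^4 = 16.
Extrapolated value = (16·A(h/2) − A(h)) / (16 − 1)
= (16·(-2.7857161) − (-2.7845823)) / 15
= -41.7868753 / 15 = -2.7857917

-2.78579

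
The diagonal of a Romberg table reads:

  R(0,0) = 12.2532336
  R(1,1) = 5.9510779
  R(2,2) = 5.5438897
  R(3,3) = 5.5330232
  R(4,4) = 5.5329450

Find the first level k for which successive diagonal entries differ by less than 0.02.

k = 3

|R(1,1) − R(0,0)| = 6.3021557 ≥ 0.02
|R(2,2) − R(1,1)| = 0.4071882 ≥ 0.02
|R(3,3) − R(2,2)| = 0.0108665 < 0.02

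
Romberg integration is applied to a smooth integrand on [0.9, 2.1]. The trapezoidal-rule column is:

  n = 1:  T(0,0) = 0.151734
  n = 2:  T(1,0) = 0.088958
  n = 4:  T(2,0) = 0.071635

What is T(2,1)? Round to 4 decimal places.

Richardson extrapolation on the trapezoidal column (denominator 4−1=3):
T(2,1) = 0.071635 + (0.071635 − 0.088958)/3 = 0.065861

0.0659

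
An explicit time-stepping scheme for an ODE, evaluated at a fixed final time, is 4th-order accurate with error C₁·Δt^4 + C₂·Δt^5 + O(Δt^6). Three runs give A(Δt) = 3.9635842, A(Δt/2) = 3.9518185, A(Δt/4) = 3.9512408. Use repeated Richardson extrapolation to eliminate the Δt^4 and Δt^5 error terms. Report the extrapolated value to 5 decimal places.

First eliminate the Δt^4 term (factor 2^4 = 16):
  B₁ = (16·3.9518185 − 3.9635842)/15 = 3.9510341
  B₂ = (16·3.9512408 − 3.9518185)/15 = 3.9512023
Then eliminate the Δt^5 term (factor 2^5 = 32):
  (32·3.9512023 − 3.9510341)/31 = 3.9512077

3.95121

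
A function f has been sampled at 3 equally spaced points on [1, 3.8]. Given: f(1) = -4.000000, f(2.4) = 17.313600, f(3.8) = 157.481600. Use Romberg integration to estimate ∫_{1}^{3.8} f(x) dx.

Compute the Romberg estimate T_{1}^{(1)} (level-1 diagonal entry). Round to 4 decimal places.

T_{0}^{(0)} (trapezoid, 1 panel, h=2.8000): 214.874240
T_{1}^{(0)} (trapezoid, 2 panels, h=1.4000): 131.676160
T_{1}^{(1)} = 131.676160 + (131.676160 − 214.874240)/3 = 103.943467

103.9435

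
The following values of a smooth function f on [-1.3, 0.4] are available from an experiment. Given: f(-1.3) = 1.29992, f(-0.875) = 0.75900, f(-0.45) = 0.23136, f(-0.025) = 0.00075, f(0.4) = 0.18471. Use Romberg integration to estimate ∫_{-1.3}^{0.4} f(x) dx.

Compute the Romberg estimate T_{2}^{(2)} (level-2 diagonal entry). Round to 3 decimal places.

T_{0}^{(0)} (trapezoid, 1 panel, h=1.7000): 1.26194
T_{1}^{(0)} (trapezoid, 2 panels, h=0.8500): 0.82762
T_{2}^{(0)} (trapezoid, 4 panels, h=0.4250): 0.73671
T_{1}^{(1)} = 0.82762 + (0.82762 − 1.26194)/3 = 0.68285
T_{2}^{(1)} = 0.73671 + (0.73671 − 0.82762)/3 = 0.70641
T_{2}^{(2)} = 0.70641 + (0.70641 − 0.68285)/15 = 0.70798

0.708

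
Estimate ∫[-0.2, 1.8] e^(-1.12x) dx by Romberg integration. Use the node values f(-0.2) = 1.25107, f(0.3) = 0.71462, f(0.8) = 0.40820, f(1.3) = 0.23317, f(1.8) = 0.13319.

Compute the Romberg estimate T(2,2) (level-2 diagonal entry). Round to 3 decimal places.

T(0,0) (trapezoid, 1 panel, h=2.0000): 1.38426
T(1,0) (trapezoid, 2 panels, h=1.0000): 1.10033
T(2,0) (trapezoid, 4 panels, h=0.5000): 1.02406
T(1,1) = 1.10033 + (1.10033 − 1.38426)/3 = 1.00569
T(2,1) = 1.02406 + (1.02406 − 1.10033)/3 = 0.99864
T(2,2) = 0.99864 + (0.99864 − 1.00569)/15 = 0.99817

0.998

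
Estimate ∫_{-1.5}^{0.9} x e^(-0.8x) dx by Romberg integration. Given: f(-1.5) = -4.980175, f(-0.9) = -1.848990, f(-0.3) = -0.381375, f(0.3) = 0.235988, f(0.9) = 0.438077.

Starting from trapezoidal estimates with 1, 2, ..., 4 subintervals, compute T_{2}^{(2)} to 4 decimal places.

-2.3463

T_{0}^{(0)} (trapezoid, 1 panel, h=2.4000): -5.450518
T_{1}^{(0)} (trapezoid, 2 panels, h=1.2000): -3.182909
T_{2}^{(0)} (trapezoid, 4 panels, h=0.6000): -2.559256
T_{1}^{(1)} = -3.182909 + (-3.182909 − (-5.450518))/3 = -2.427039
T_{2}^{(1)} = -2.559256 + (-2.559256 − (-3.182909))/3 = -2.351372
T_{2}^{(2)} = -2.351372 + (-2.351372 − (-2.427039))/15 = -2.346328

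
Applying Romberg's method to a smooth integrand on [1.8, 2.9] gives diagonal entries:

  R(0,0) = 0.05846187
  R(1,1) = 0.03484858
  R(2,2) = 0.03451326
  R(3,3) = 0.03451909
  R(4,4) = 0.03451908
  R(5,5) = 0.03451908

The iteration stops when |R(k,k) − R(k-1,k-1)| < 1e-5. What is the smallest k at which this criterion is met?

|R(1,1) − R(0,0)| = 0.02361329 ≥ 1e-5
|R(2,2) − R(1,1)| = 0.00033532 ≥ 1e-5
|R(3,3) − R(2,2)| = 0.00000583 < 1e-5

k = 3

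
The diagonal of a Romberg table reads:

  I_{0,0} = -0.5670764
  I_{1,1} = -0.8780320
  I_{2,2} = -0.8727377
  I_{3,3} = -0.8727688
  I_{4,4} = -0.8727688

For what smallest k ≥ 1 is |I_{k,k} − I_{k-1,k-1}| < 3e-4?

|I_{1,1} − I_{0,0}| = 0.3109556 ≥ 3e-4
|I_{2,2} − I_{1,1}| = 0.0052943 ≥ 3e-4
|I_{3,3} − I_{2,2}| = 0.0000311 < 3e-4

k = 3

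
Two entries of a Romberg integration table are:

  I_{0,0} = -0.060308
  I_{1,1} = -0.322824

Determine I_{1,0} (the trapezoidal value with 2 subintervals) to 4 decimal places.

From I_{1,1} = (4·I_{1,0} − I_{0,0})/3, solve for I_{1,0}:
4·I_{1,0} = 3·(-0.322824) + (-0.060308) = -1.028780
I_{1,0} = -0.257195

-0.2572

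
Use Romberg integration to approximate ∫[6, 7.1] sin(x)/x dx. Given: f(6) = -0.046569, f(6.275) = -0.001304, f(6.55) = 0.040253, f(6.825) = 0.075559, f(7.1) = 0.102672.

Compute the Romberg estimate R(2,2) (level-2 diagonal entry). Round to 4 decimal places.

R(0,0) (trapezoid, 1 panel, h=1.1000): 0.030857
R(1,0) (trapezoid, 2 panels, h=0.5500): 0.037567
R(2,0) (trapezoid, 4 panels, h=0.2750): 0.039204
R(1,1) = 0.037567 + (0.037567 − 0.030857)/3 = 0.039804
R(2,1) = 0.039204 + (0.039204 − 0.037567)/3 = 0.039750
R(2,2) = 0.039750 + (0.039750 − 0.039804)/15 = 0.039746

0.0397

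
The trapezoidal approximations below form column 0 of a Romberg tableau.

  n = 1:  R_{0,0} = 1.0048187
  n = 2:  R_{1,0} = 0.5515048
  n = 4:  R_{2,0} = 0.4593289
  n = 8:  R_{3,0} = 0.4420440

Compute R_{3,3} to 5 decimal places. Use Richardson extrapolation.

0.43689

R_{1,1} = (4·0.5515048 − 1.0048187) / 3 = 0.4004002
R_{2,1} = 0.4593289 + (0.4593289 − 0.5515048)/3 = 0.4286036
R_{3,1} = 0.4420440 + (0.4420440 − 0.4593289)/3 = 0.4362824
R_{2,2} = (16·0.4286036 − 0.4004002) / 15 = 0.4304838
R_{3,2} = (16·0.4362824 − 0.4286036) / 15 = 0.4367943
R_{3,3} = 0.4367943 + (0.4367943 − 0.4304838)/63 = 0.4368945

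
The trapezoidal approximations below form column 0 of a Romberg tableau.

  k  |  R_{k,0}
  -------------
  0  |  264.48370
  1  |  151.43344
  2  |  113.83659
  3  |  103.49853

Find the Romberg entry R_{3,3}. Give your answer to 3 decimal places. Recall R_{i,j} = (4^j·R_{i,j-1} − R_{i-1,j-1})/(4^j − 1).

R_{1,1} = 151.43344 + (151.43344 − 264.48370)/3 = 113.75002
R_{2,1} = 113.83659 + (113.83659 − 151.43344)/3 = 101.30431
R_{3,1} = (4·103.49853 − 113.83659) / 3 = 100.05251
R_{2,2} = (16·101.30431 − 113.75002) / 15 = 100.47460
R_{3,2} = (16·100.05251 − 101.30431) / 15 = 99.96906
R_{3,3} = (64·99.96906 − 100.47460) / 63 = 99.96104

99.961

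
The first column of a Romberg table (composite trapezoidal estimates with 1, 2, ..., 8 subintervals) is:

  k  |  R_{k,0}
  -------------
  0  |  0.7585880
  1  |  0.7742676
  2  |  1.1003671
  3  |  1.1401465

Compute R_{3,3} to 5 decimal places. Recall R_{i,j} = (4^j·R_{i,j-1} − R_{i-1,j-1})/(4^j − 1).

R_{1,1} = 0.7742676 + (0.7742676 − 0.7585880)/3 = 0.7794941
R_{2,1} = 1.1003671 + (1.1003671 − 0.7742676)/3 = 1.2090669
R_{3,1} = (4·1.1401465 − 1.1003671) / 3 = 1.1534063
R_{2,2} = (16·1.2090669 − 0.7794941) / 15 = 1.2377051
R_{3,2} = (16·1.1534063 − 1.2090669) / 15 = 1.1496956
R_{3,3} = (64·1.1496956 − 1.2377051) / 63 = 1.1482986
(Column j=1 coincides with Simpson's rule on the same nodes.)

1.14830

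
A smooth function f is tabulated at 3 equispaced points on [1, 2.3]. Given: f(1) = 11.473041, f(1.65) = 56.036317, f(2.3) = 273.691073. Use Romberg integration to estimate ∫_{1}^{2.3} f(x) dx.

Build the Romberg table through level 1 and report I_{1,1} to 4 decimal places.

I_{0,0} (trapezoid, 1 panel, h=1.3000): 185.356674
I_{1,0} (trapezoid, 2 panels, h=0.6500): 129.101943
I_{1,1} = 129.101943 + (129.101943 − 185.356674)/3 = 110.350366

110.3504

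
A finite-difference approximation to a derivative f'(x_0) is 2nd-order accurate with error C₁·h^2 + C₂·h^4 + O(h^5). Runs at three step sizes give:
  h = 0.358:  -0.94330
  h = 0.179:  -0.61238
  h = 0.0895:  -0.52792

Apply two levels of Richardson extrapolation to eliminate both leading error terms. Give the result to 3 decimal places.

-0.500

First eliminate the h^2 term (factor 2^2 = 4):
  B₁ = (4·(-0.61238) − (-0.94330))/3 = -0.50207
  B₂ = (4·(-0.52792) − (-0.61238))/3 = -0.49977
Then eliminate the h^4 term (factor 2^4 = 16):
  (16·(-0.49977) − (-0.50207))/15 = -0.49962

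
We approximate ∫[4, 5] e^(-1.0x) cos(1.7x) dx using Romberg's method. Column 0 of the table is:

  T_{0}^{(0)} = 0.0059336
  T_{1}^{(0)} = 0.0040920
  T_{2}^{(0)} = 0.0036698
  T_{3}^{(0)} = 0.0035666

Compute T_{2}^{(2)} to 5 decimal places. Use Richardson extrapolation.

Richardson extrapolation on the trapezoidal column (denominator 4−1=3):
T_{1}^{(1)} = (4·0.0040920 − 0.0059336) / 3 = 0.0034781
T_{2}^{(1)} = 0.0036698 + (0.0036698 − 0.0040920)/3 = 0.0035291
T_{2}^{(2)} = (16·0.0035291 − 0.0034781) / 15 = 0.0035325
(Column j=1 coincides with Simpson's rule on the same nodes.)

0.00353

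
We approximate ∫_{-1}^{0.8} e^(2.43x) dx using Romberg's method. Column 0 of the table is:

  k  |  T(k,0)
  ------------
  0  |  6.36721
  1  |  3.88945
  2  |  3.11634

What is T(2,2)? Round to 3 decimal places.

2.845

Richardson extrapolation on the trapezoidal column (denominator 4−1=3):
T(1,1) = 3.88945 + (3.88945 − 6.36721)/3 = 3.06353
T(2,1) = 3.11634 + (3.11634 − 3.88945)/3 = 2.85864
T(2,2) = 2.85864 + (2.85864 − 3.06353)/15 = 2.84498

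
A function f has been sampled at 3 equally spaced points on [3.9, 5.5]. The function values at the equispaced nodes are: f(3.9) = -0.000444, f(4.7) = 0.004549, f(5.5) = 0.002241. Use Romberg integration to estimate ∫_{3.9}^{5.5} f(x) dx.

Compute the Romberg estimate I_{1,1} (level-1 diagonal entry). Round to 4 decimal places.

0.0053

I_{0,0} (trapezoid, 1 panel, h=1.6000): 0.001438
I_{1,0} (trapezoid, 2 panels, h=0.8000): 0.004358
I_{1,1} = 0.004358 + (0.004358 − 0.001438)/3 = 0.005331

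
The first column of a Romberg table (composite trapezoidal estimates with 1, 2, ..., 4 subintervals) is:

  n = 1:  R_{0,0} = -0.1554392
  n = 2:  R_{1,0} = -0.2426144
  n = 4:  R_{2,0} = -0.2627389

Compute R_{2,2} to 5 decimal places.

-0.26930

R_{1,1} = -0.2426144 + (-0.2426144 − (-0.1554392))/3 = -0.2716728
R_{2,1} = (4·(-0.2627389) − (-0.2426144)) / 3 = -0.2694471
R_{2,2} = (16·(-0.2694471) − (-0.2716728)) / 15 = -0.2692987
(Column j=1 coincides with Simpson's rule on the same nodes.)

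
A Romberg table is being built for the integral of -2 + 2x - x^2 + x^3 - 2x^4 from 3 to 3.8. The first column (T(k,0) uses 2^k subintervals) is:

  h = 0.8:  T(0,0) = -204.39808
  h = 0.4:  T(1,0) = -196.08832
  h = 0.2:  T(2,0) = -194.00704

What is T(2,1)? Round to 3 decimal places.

-193.313

T(2,1) = (4·(-194.00704) − (-196.08832)) / 3 = -193.31328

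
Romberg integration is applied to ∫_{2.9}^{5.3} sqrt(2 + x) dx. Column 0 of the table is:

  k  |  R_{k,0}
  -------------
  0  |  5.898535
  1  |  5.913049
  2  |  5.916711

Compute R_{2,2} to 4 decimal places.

5.9179

R_{1,1} = (4·5.913049 − 5.898535) / 3 = 5.917887
R_{2,1} = 5.916711 + (5.916711 − 5.913049)/3 = 5.917932
R_{2,2} = (16·5.917932 − 5.917887) / 15 = 5.917935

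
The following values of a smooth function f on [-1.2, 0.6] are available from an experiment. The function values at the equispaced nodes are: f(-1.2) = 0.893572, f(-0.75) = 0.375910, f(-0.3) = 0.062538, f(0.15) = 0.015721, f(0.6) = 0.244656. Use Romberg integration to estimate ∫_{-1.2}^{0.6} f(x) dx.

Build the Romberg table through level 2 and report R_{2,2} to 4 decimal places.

0.4250

R_{0,0} (trapezoid, 1 panel, h=1.8000): 1.024405
R_{1,0} (trapezoid, 2 panels, h=0.9000): 0.568487
R_{2,0} (trapezoid, 4 panels, h=0.4500): 0.460477
R_{1,1} = 0.568487 + (0.568487 − 1.024405)/3 = 0.416514
R_{2,1} = 0.460477 + (0.460477 − 0.568487)/3 = 0.424474
R_{2,2} = 0.424474 + (0.424474 − 0.416514)/15 = 0.425005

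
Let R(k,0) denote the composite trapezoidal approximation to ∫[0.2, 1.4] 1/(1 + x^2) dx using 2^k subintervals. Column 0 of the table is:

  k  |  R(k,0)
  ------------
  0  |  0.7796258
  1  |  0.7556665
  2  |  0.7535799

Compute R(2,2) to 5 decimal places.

0.75323

Richardson extrapolation on the trapezoidal column (denominator 4−1=3):
R(1,1) = (4·0.7556665 − 0.7796258) / 3 = 0.7476801
R(2,1) = 0.7535799 + (0.7535799 − 0.7556665)/3 = 0.7528844
R(2,2) = 0.7528844 + (0.7528844 − 0.7476801)/15 = 0.7532314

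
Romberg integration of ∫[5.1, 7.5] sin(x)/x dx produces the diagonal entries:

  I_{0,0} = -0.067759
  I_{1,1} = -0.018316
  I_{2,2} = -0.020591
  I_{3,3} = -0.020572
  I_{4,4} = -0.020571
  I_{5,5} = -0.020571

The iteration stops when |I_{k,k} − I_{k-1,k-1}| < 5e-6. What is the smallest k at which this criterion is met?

|I_{1,1} − I_{0,0}| = 0.049443 ≥ 5e-6
|I_{2,2} − I_{1,1}| = 0.002275 ≥ 5e-6
|I_{3,3} − I_{2,2}| = 0.000019 ≥ 5e-6
|I_{4,4} − I_{3,3}| = 0.000001 < 5e-6

k = 4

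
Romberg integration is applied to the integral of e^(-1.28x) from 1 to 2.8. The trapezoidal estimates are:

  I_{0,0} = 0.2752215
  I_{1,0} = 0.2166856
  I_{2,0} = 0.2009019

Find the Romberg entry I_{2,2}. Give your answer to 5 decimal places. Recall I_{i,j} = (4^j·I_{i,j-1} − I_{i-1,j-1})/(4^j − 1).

Richardson extrapolation on the trapezoidal column (denominator 4−1=3):
I_{1,1} = (4·0.2166856 − 0.2752215) / 3 = 0.1971736
I_{2,1} = 0.2009019 + (0.2009019 − 0.2166856)/3 = 0.1956407
I_{2,2} = 0.1956407 + (0.1956407 − 0.1971736)/15 = 0.1955385

0.19554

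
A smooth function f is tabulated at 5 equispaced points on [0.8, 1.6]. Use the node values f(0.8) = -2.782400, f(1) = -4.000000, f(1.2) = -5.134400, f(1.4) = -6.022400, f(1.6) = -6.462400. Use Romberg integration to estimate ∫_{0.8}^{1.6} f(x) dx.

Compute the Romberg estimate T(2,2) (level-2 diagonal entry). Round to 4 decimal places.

-3.9737

T(0,0) (trapezoid, 1 panel, h=0.8000): -3.697920
T(1,0) (trapezoid, 2 panels, h=0.4000): -3.902720
T(2,0) (trapezoid, 4 panels, h=0.2000): -3.955840
T(1,1) = -3.902720 + (-3.902720 − (-3.697920))/3 = -3.970987
T(2,1) = -3.955840 + (-3.955840 − (-3.902720))/3 = -3.973547
T(2,2) = -3.973547 + (-3.973547 − (-3.970987))/15 = -3.973718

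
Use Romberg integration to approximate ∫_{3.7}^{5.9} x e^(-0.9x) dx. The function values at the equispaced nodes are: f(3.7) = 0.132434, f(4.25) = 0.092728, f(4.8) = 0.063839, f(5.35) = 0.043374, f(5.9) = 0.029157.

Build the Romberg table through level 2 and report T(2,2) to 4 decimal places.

0.1528

T(0,0) (trapezoid, 1 panel, h=2.2000): 0.177750
T(1,0) (trapezoid, 2 panels, h=1.1000): 0.159098
T(2,0) (trapezoid, 4 panels, h=0.5500): 0.154405
T(1,1) = 0.159098 + (0.159098 − 0.177750)/3 = 0.152881
T(2,1) = 0.154405 + (0.154405 − 0.159098)/3 = 0.152841
T(2,2) = 0.152841 + (0.152841 − 0.152881)/15 = 0.152838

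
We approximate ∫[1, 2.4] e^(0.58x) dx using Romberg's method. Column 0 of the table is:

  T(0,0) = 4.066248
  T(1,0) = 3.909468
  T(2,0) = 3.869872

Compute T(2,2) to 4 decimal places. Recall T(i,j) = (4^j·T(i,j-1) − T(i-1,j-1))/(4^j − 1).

Richardson extrapolation on the trapezoidal column (denominator 4−1=3):
T(1,1) = (4·3.909468 − 4.066248) / 3 = 3.857208
T(2,1) = 3.869872 + (3.869872 − 3.909468)/3 = 3.856673
T(2,2) = 3.856673 + (3.856673 − 3.857208)/15 = 3.856637

3.8566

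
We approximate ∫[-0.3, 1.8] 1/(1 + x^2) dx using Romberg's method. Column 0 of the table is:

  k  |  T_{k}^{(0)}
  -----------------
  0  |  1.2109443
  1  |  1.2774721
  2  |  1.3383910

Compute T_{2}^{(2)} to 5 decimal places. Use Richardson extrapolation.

T_{1}^{(1)} = 1.2774721 + (1.2774721 − 1.2109443)/3 = 1.2996480
T_{2}^{(1)} = (4·1.3383910 − 1.2774721) / 3 = 1.3586973
T_{2}^{(2)} = (16·1.3586973 − 1.2996480) / 15 = 1.3626339

1.36263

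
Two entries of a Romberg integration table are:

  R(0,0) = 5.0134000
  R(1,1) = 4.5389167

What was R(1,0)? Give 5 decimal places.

4.65754

From R(1,1) = (4·R(1,0) − R(0,0))/3, solve for R(1,0):
4·R(1,0) = 3·4.5389167 + 5.0134000 = 18.6301501
R(1,0) = 4.6575375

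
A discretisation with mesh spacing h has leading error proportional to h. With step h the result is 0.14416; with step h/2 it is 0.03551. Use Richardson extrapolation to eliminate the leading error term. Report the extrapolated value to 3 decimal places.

-0.073

Extrapolated value = (2·A(h/2) − A(h)) / (2 − 1)
= (2·0.03551 − 0.14416) / 1
= -0.07314 / 1 = -0.07314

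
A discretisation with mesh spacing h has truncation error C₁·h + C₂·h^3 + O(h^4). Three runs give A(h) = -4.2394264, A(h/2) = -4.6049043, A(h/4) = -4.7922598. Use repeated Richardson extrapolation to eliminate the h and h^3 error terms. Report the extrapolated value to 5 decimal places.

First eliminate the h term (factor 2^1 = 2):
  B₁ = (2·(-4.6049043) − (-4.2394264))/1 = -4.9703822
  B₂ = (2·(-4.7922598) − (-4.6049043))/1 = -4.9796153
Then eliminate the h^3 term (factor 2^3 = 8):
  (8·(-4.9796153) − (-4.9703822))/7 = -4.9809343

-4.98093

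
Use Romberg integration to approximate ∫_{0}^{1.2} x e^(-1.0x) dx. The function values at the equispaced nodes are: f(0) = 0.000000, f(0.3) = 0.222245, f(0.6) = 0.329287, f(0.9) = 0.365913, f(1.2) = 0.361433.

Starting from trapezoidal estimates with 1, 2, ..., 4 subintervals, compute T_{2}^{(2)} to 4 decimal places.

0.3374

T_{0}^{(0)} (trapezoid, 1 panel, h=1.2000): 0.216860
T_{1}^{(0)} (trapezoid, 2 panels, h=0.6000): 0.306002
T_{2}^{(0)} (trapezoid, 4 panels, h=0.3000): 0.329448
T_{1}^{(1)} = 0.306002 + (0.306002 − 0.216860)/3 = 0.335716
T_{2}^{(1)} = 0.329448 + (0.329448 − 0.306002)/3 = 0.337263
T_{2}^{(2)} = 0.337263 + (0.337263 − 0.335716)/15 = 0.337366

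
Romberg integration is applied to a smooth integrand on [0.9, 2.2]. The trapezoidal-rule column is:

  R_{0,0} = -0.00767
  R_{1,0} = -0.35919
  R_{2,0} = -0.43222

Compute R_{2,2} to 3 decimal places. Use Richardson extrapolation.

-0.455

R_{1,1} = (4·(-0.35919) − (-0.00767)) / 3 = -0.47636
R_{2,1} = (4·(-0.43222) − (-0.35919)) / 3 = -0.45656
R_{2,2} = (16·(-0.45656) − (-0.47636)) / 15 = -0.45524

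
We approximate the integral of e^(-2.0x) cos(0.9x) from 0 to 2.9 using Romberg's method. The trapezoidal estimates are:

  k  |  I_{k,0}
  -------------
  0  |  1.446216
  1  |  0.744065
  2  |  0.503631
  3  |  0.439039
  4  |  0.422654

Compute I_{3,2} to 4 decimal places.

0.4171

I_{2,1} = (4·0.503631 − 0.744065) / 3 = 0.423486
I_{3,1} = (4·0.439039 − 0.503631) / 3 = 0.417508
I_{3,2} = (16·0.417508 − 0.423486) / 15 = 0.417109
(Column j=1 coincides with Simpson's rule on the same nodes.)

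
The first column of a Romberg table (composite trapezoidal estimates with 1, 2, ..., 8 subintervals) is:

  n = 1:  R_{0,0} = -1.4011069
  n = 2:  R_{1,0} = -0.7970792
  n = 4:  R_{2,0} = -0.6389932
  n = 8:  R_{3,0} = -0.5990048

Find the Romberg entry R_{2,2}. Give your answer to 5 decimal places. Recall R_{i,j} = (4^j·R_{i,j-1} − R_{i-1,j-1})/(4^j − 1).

R_{1,1} = -0.7970792 + (-0.7970792 − (-1.4011069))/3 = -0.5957366
R_{2,1} = -0.6389932 + (-0.6389932 − (-0.7970792))/3 = -0.5862979
R_{2,2} = (16·(-0.5862979) − (-0.5957366)) / 15 = -0.5856687

-0.58567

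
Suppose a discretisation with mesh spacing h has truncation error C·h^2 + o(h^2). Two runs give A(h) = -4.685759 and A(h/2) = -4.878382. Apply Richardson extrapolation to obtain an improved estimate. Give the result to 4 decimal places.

-4.9426

The leading error scales as h^2; refining by a factor of 2 reduces it by 2^2 = 4.
Extrapolated value = (4·A(h/2) − A(h)) / (4 − 1)
= (4·(-4.878382) − (-4.685759)) / 3
= -14.827769 / 3 = -4.942590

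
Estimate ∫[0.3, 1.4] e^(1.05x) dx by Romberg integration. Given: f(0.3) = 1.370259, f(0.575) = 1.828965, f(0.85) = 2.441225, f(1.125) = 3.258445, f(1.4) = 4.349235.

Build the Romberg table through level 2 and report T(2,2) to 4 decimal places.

T(0,0) (trapezoid, 1 panel, h=1.1000): 3.145722
T(1,0) (trapezoid, 2 panels, h=0.5500): 2.915535
T(2,0) (trapezoid, 4 panels, h=0.2750): 2.856805
T(1,1) = 2.915535 + (2.915535 − 3.145722)/3 = 2.838806
T(2,1) = 2.856805 + (2.856805 − 2.915535)/3 = 2.837228
T(2,2) = 2.837228 + (2.837228 − 2.838806)/15 = 2.837123

2.8371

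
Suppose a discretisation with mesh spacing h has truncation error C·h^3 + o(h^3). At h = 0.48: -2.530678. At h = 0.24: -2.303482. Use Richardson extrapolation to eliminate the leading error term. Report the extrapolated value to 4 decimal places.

-2.2710

Extrapolated value = (8·A(h/2) − A(h)) / (8 − 1)
= (8·(-2.303482) − (-2.530678)) / 7
= -15.897178 / 7 = -2.271025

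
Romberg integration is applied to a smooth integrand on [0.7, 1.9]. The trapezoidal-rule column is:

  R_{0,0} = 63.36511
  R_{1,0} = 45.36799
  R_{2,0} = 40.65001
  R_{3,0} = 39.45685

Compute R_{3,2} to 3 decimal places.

39.058

Richardson extrapolation on the trapezoidal column (denominator 4−1=3):
R_{2,1} = 40.65001 + (40.65001 − 45.36799)/3 = 39.07735
R_{3,1} = (4·39.45685 − 40.65001) / 3 = 39.05913
R_{3,2} = 39.05913 + (39.05913 − 39.07735)/15 = 39.05792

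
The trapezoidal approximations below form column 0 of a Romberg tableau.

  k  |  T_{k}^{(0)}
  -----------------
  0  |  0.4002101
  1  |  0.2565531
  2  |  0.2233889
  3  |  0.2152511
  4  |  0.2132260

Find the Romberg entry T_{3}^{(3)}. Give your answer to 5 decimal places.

0.21255

Richardson extrapolation on the trapezoidal column (denominator 4−1=3):
T_{1}^{(1)} = (4·0.2565531 − 0.4002101) / 3 = 0.2086674
T_{2}^{(1)} = (4·0.2233889 − 0.2565531) / 3 = 0.2123342
T_{3}^{(1)} = 0.2152511 + (0.2152511 − 0.2233889)/3 = 0.2125385
T_{2}^{(2)} = 0.2123342 + (0.2123342 − 0.2086674)/15 = 0.2125787
T_{3}^{(2)} = 0.2125385 + (0.2125385 − 0.2123342)/15 = 0.2125521
T_{3}^{(3)} = 0.2125521 + (0.2125521 − 0.2125787)/63 = 0.2125517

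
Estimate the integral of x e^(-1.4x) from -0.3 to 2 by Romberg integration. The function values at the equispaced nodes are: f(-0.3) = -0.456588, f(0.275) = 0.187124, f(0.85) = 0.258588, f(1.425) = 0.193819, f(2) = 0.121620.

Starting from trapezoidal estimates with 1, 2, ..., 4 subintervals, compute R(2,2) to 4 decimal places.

R(0,0) (trapezoid, 1 panel, h=2.3000): -0.385213
R(1,0) (trapezoid, 2 panels, h=1.1500): 0.104770
R(2,0) (trapezoid, 4 panels, h=0.5750): 0.271427
R(1,1) = 0.104770 + (0.104770 − (-0.385213))/3 = 0.268098
R(2,1) = 0.271427 + (0.271427 − 0.104770)/3 = 0.326979
R(2,2) = 0.326979 + (0.326979 − 0.268098)/15 = 0.330904

0.3309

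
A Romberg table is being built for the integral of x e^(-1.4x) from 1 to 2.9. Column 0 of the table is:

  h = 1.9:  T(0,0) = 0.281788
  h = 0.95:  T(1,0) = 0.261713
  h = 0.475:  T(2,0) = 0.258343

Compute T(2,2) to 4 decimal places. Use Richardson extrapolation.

Richardson extrapolation on the trapezoidal column (denominator 4−1=3):
T(1,1) = (4·0.261713 − 0.281788) / 3 = 0.255021
T(2,1) = 0.258343 + (0.258343 − 0.261713)/3 = 0.257220
T(2,2) = 0.257220 + (0.257220 − 0.255021)/15 = 0.257367

0.2574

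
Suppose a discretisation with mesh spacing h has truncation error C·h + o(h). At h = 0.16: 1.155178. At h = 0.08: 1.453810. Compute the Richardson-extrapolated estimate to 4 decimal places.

1.7524

The leading error scales as h; refining by a factor of 2 reduces it by 2^1 = 2.
Extrapolated value = (2·A(h/2) − A(h)) / (2 − 1)
= (2·1.453810 − 1.155178) / 1
= 1.752442 / 1 = 1.752442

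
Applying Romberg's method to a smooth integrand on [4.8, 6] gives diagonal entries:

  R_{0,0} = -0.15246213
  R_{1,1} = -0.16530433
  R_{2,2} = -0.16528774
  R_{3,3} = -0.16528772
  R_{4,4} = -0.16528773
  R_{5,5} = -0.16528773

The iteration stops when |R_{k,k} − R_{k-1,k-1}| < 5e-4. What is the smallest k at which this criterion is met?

k = 2

|R_{1,1} − R_{0,0}| = 0.01284220 ≥ 5e-4
|R_{2,2} − R_{1,1}| = 0.00001659 < 5e-4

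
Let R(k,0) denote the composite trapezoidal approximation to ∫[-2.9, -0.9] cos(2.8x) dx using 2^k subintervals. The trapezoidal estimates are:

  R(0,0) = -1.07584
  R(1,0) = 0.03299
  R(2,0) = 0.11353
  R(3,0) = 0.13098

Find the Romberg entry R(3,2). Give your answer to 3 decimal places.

R(2,1) = (4·0.11353 − 0.03299) / 3 = 0.14038
R(3,1) = (4·0.13098 − 0.11353) / 3 = 0.13680
R(3,2) = (16·0.13680 − 0.14038) / 15 = 0.13656

0.137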